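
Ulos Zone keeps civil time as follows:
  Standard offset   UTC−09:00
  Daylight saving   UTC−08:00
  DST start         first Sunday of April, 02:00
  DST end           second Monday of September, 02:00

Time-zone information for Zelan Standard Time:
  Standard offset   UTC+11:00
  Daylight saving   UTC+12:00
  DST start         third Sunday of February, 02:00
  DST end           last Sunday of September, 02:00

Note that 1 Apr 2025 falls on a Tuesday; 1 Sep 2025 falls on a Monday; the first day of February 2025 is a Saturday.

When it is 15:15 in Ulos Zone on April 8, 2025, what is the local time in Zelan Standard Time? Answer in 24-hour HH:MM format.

1 April 2025 is a Tuesday, so the first Sunday is April 6.
1 September 2025 is a Monday, so the first Monday is September 1 and the second is September 8.
Daylight saving runs 6 April – 8 September; April 8, 2025 is inside that window, so Ulos Zone is at UTC−08:00.
15:15 Ulos Zone + 8h = 23:15 UTC.
1 February 2025 is a Saturday, so the first Sunday is February 2 and the third is February 16.
1 September 2025 is a Monday, so Sundays fall on 7, 14, 21, 28; the last is September 28.
At the standard offset (UTC+11:00), 23:15 UTC + 11h = 10:15 Zelan Standard Time standard time (rolling into the next day, 9 April 2025).
The standard-time date in Zelan Standard Time, April 9, 2025, falls between 16 February and 28 September, so daylight saving is in effect and Zelan Standard Time is at UTC+12:00.
23:15 UTC + 12h = 11:15 Zelan Standard Time (rolling into the next day, 9 April 2025).

11:15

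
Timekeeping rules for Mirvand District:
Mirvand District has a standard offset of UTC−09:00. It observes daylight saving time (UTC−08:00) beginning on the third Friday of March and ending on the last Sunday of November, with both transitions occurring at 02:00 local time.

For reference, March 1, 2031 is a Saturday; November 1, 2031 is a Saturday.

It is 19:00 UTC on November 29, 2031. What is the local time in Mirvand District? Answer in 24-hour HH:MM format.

11:00

1 March 2031 is a Saturday, so the first Friday is March 7 and the third is March 21.
1 November 2031 is a Saturday, so Sundays fall on 2, 9, 16, 23, 30; the last is November 30.
At the standard offset (UTC−09:00), 19:00 UTC − 9h = 10:00 Mirvand District standard time.
The standard-time date in Mirvand District, November 29, 2031, lies within the daylight-saving period (21 March – 30 November), so Mirvand District is on daylight time, UTC−08:00.
19:00 UTC − 8h = 11:00 local.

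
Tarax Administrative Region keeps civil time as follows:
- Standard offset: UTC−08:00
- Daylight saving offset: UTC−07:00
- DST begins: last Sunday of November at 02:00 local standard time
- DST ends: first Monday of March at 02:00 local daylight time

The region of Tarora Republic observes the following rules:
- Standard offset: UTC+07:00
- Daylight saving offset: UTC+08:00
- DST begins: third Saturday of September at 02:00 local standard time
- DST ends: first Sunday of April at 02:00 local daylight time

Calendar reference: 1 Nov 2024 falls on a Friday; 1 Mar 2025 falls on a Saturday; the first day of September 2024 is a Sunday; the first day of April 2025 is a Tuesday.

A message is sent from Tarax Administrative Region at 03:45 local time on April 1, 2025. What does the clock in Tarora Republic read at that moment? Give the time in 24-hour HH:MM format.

1 November 2024 is a Friday, so Sundays fall on 3, 10, 17, 24; the last is November 24.
1 March 2025 is a Saturday, so the first Monday is March 3.
Daylight saving runs 24 November 2024 – 3 March 2025; April 1, 2025 is outside that window, so Tarax Administrative Region is on standard time at UTC−08:00.
03:45 Tarax Administrative Region + 8h = 11:45 UTC.
1 September 2024 is a Sunday, so the first Saturday is September 7 and the third is September 21.
1 April 2025 is a Tuesday, so the first Sunday is April 6.
At the standard offset (UTC+07:00), 11:45 UTC + 7h = 18:45 Tarora Republic standard time.
Daylight saving runs 21 September 2024 – 6 April 2025; the standard-time date in Tarora Republic, April 1, 2025, is inside that window, so Tarora Republic is at UTC+08:00.
11:45 UTC + 8h = 19:45 Tarora Republic.

19:45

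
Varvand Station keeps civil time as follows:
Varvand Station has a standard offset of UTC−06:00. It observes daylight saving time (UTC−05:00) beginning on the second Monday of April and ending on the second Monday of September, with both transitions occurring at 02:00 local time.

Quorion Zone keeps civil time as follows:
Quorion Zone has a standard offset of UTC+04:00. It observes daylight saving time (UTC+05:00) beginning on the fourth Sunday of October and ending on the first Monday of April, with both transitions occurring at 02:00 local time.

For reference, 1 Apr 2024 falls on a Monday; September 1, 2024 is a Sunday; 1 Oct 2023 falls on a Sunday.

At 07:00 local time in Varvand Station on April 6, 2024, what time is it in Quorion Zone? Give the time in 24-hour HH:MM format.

17:00

1 April 2024 is a Monday, so the first Monday is April 1 and the second is April 8.
1 September 2024 is a Sunday, so the first Monday is September 2 and the second is September 9.
Daylight saving runs 8 April – 9 September; April 6, 2024 is outside that window, so Varvand Station is on standard time at UTC−06:00.
07:00 Varvand Station + 6h = 13:00 UTC.
1 October 2023 is a Sunday, so the first Sunday is October 1 and the fourth is October 22.
1 April 2024 is a Monday, so the first Monday is April 1.
At the standard offset (UTC+04:00), 13:00 UTC + 4h = 17:00 Quorion Zone standard time.
Daylight saving runs 22 October 2023 – 1 April 2024; the standard-time date in Quorion Zone, April 6, 2024, is outside that window, so Quorion Zone is on standard time at UTC+04:00.
13:00 UTC + 4h = 17:00 Quorion Zone.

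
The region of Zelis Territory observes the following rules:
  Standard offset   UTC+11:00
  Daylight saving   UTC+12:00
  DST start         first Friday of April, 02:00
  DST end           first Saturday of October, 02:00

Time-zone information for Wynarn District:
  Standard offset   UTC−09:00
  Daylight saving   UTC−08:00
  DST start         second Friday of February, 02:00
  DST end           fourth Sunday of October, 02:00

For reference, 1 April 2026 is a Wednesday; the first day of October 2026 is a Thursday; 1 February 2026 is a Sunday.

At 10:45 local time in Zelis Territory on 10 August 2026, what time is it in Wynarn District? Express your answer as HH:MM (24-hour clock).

1 April 2026 is a Wednesday, so the first Friday is April 3.
1 October 2026 is a Thursday, so the first Saturday is October 3.
Daylight saving runs 3 April – 3 October; 10 August 2026 is inside that window, so Zelis Territory is at UTC+12:00.
10:45 Zelis Territory − 12h = 22:45 UTC (rolling into the previous day, 9 August 2026).
1 February 2026 is a Sunday, so the first Friday is February 6 and the second is February 13.
1 October 2026 is a Thursday, so the first Sunday is October 4 and the fourth is October 25.
At the standard offset (UTC−09:00), 22:45 UTC − 9h = 13:45 Wynarn District standard time.
The standard-time date in Wynarn District, 9 August 2026, lies within the daylight-saving period (13 February – 25 October), so Wynarn District is on daylight time, UTC−08:00.
22:45 UTC − 8h = 14:45 Wynarn District.

14:45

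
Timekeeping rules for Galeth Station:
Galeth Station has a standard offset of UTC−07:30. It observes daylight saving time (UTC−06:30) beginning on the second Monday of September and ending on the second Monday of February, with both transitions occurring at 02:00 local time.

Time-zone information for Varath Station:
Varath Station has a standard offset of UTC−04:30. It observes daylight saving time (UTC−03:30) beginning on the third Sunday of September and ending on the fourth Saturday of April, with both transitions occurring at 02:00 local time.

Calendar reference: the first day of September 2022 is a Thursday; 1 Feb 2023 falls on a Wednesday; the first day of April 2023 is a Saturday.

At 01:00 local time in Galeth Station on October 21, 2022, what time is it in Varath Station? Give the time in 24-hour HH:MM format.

1 September 2022 is a Thursday, so the first Monday is September 5 and the second is September 12.
1 February 2023 is a Wednesday, so the first Monday is February 6 and the second is February 13.
October 21, 2022 lies within the daylight-saving period (12 September 2022 – 13 February 2023), so Galeth Station is on daylight time, UTC−06:30.
01:00 Galeth Station + 6h30m = 07:30 UTC.
1 September 2022 is a Thursday, so the first Sunday is September 4 and the third is September 18.
1 April 2023 is a Saturday, so the first Saturday is April 1 and the fourth is April 22.
At the standard offset (UTC−04:30), 07:30 UTC − 4h30m = 03:00 Varath Station standard time.
The standard-time date in Varath Station, October 21, 2022, falls between 18 September 2022 and 22 April 2023, so daylight saving is in effect and Varath Station is at UTC−03:30.
07:30 UTC − 3h30m = 04:00 Varath Station.

04:00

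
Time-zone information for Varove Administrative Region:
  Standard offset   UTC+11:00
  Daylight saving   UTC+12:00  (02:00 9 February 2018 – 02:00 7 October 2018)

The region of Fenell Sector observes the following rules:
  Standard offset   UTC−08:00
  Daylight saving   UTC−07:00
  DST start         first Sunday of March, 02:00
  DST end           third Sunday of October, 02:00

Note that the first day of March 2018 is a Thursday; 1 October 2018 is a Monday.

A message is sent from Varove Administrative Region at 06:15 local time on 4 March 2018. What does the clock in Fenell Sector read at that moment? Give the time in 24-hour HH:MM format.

10:15

4 March 2018 falls between 9 February and 7 October, so daylight saving is in effect and Varove Administrative Region is at UTC+12:00.
06:15 Varove Administrative Region − 12h = 18:15 UTC (rolling into the previous day, 3 March 2018).
1 March 2018 is a Thursday, so the first Sunday is March 4.
1 October 2018 is a Monday, so the first Sunday is October 7 and the third is October 21.
At the standard offset (UTC−08:00), 18:15 UTC − 8h = 10:15 Fenell Sector standard time.
The standard-time date in Fenell Sector, 3 March 2018, is outside the daylight-saving period (4 March – 21 October), so Fenell Sector is on standard time, UTC−08:00.
18:15 UTC − 8h = 10:15 Fenell Sector.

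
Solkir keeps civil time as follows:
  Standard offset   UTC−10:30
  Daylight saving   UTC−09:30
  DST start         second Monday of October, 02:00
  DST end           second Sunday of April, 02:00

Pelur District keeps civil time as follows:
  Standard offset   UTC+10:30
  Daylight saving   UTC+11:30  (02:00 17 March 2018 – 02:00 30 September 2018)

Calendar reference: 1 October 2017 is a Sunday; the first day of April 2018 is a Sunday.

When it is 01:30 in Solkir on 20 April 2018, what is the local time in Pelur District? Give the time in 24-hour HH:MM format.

23:30

1 October 2017 is a Sunday, so the first Monday is October 2 and the second is October 9.
1 April 2018 is a Sunday, so the first Sunday is April 1 and the second is April 8.
20 April 2018 is outside the daylight-saving period (9 October 2017 – 8 April 2018), so Solkir is on standard time, UTC−10:30.
01:30 Solkir + 10h30m = 12:00 UTC.
At the standard offset (UTC+10:30), 12:00 UTC + 10h30m = 22:30 Pelur District standard time.
The standard-time date in Pelur District, 20 April 2018, falls between 17 March and 30 September, so daylight saving is in effect and Pelur District is at UTC+11:30.
12:00 UTC + 11h30m = 23:30 Pelur District.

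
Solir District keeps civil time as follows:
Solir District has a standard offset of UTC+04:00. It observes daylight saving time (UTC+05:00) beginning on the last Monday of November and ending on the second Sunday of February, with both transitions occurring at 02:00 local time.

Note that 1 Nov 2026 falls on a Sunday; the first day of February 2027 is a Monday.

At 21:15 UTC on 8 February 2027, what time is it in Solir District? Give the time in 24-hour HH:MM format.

1 November 2026 is a Sunday, so Mondays fall on 2, 9, 16, 23, 30; the last is November 30.
1 February 2027 is a Monday, so the first Sunday is February 7 and the second is February 14.
At the standard offset (UTC+04:00), 21:15 UTC + 4h = 01:15 Solir District standard time (rolling into the next day, 9 February 2027).
The standard-time date in Solir District, 9 February 2027, lies within the daylight-saving period (30 November 2026 – 14 February 2027), so Solir District is on daylight time, UTC+05:00.
21:15 UTC + 5h = 02:15 local (rolling into the next day, 9 February 2027).

02:15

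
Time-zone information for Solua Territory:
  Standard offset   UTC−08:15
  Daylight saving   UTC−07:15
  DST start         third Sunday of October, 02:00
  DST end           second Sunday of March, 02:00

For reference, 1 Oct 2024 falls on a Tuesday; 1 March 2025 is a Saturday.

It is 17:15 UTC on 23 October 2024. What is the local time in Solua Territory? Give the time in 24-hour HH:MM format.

1 October 2024 is a Tuesday, so the first Sunday is October 6 and the third is October 20.
1 March 2025 is a Saturday, so the first Sunday is March 2 and the second is March 9.
At the standard offset (UTC−08:15), 17:15 UTC − 8h15m = 09:00 Solua Territory standard time.
The standard-time date in Solua Territory, 23 October 2024, lies within the daylight-saving period (20 October 2024 – 9 March 2025), so Solua Territory is on daylight time, UTC−07:15.
17:15 UTC − 7h15m = 10:00 local.

10:00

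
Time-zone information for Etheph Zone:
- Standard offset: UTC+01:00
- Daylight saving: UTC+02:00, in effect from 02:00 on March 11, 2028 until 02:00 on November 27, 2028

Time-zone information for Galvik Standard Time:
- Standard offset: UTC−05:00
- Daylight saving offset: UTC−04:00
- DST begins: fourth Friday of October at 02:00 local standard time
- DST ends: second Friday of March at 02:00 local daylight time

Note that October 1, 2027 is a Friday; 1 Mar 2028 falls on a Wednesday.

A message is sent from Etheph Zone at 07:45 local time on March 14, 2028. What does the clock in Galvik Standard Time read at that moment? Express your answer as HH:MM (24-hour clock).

00:45

Daylight saving runs 11 March – 27 November; March 14, 2028 is inside that window, so Etheph Zone is at UTC+02:00.
07:45 Etheph Zone − 2h = 05:45 UTC.
1 October 2027 is a Friday, so the first Friday is October 1 and the fourth is October 22.
1 March 2028 is a Wednesday, so the first Friday is March 3 and the second is March 10.
At the standard offset (UTC−05:00), 05:45 UTC − 5h = 00:45 Galvik Standard Time standard time.
The standard-time date in Galvik Standard Time, March 14, 2028, is outside the daylight-saving period (22 October 2027 – 10 March 2028), so Galvik Standard Time is on standard time, UTC−05:00.
05:45 UTC − 5h = 00:45 Galvik Standard Time.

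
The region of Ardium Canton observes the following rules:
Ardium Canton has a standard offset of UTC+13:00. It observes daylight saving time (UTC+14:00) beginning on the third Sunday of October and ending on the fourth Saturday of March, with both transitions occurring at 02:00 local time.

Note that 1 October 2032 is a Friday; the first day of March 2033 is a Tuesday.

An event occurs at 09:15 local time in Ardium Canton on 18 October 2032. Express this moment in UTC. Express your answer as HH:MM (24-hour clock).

19:15

1 October 2032 is a Friday, so the first Sunday is October 3 and the third is October 17.
1 March 2033 is a Tuesday, so the first Saturday is March 5 and the fourth is March 26.
Daylight saving runs 17 October 2032 – 26 March 2033; 18 October 2032 is inside that window, so Ardium Canton is at UTC+14:00.
09:15 local − 14h = 19:15 UTC (rolling into the previous day, 17 October 2032).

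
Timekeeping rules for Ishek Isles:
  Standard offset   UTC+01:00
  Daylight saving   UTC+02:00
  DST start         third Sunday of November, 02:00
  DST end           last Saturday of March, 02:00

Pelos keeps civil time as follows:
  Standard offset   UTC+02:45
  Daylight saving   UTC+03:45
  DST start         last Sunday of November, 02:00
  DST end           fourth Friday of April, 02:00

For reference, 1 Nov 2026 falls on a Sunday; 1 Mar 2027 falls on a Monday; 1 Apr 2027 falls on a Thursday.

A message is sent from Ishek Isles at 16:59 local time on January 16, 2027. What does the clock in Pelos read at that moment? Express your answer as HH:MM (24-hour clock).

18:44

1 November 2026 is a Sunday, so the first Sunday is November 1 and the third is November 15.
1 March 2027 is a Monday, so Saturdays fall on 6, 13, 20, 27; the last is March 27.
January 16, 2027 falls between 15 November 2026 and 27 March 2027, so daylight saving is in effect and Ishek Isles is at UTC+02:00.
16:59 Ishek Isles − 2h = 14:59 UTC.
1 November 2026 is a Sunday, so Sundays fall on 1, 8, 15, 22, 29; the last is November 29.
1 April 2027 is a Thursday, so the first Friday is April 2 and the fourth is April 23.
At the standard offset (UTC+02:45), 14:59 UTC + 2h45m = 17:44 Pelos standard time.
The standard-time date in Pelos, January 16, 2027, lies within the daylight-saving period (29 November 2026 – 23 April 2027), so Pelos is on daylight time, UTC+03:45.
14:59 UTC + 3h45m = 18:44 Pelos.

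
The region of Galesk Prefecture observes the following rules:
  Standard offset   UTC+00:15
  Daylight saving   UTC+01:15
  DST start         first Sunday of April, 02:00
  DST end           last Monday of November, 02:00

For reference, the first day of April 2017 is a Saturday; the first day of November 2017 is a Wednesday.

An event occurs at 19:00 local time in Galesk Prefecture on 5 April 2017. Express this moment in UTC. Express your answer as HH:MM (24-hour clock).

17:45

1 April 2017 is a Saturday, so the first Sunday is April 2.
1 November 2017 is a Wednesday, so Mondays fall on 6, 13, 20, 27; the last is November 27.
5 April 2017 lies within the daylight-saving period (2 April – 27 November), so Galesk Prefecture is on daylight time, UTC+01:15.
19:00 local − 1h15m = 17:45 UTC.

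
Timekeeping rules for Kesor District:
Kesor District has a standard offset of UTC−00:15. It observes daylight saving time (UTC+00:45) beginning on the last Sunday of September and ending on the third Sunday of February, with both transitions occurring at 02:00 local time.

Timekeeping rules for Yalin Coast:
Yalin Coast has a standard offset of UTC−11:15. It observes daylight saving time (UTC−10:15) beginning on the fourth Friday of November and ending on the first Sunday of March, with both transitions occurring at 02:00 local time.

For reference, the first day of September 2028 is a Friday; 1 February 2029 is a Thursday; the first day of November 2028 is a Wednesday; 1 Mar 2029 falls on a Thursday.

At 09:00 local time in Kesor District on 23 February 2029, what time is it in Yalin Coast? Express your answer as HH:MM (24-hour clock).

1 September 2028 is a Friday, so Sundays fall on 3, 10, 17, 24; the last is September 24.
1 February 2029 is a Thursday, so the first Sunday is February 4 and the third is February 18.
Daylight saving runs 24 September 2028 – 18 February 2029; 23 February 2029 is outside that window, so Kesor District is on standard time at UTC−00:15.
09:00 Kesor District + 0h15m = 09:15 UTC.
1 November 2028 is a Wednesday, so the first Friday is November 3 and the fourth is November 24.
1 March 2029 is a Thursday, so the first Sunday is March 4.
At the standard offset (UTC−11:15), 09:15 UTC − 11h15m = 22:00 Yalin Coast standard time (rolling into the previous day, 22 February 2029).
Daylight saving runs 24 November 2028 – 4 March 2029; the standard-time date in Yalin Coast, 22 February 2029, is inside that window, so Yalin Coast is at UTC−10:15.
09:15 UTC − 10h15m = 23:00 Yalin Coast (rolling into the previous day, 22 February 2029).

23:00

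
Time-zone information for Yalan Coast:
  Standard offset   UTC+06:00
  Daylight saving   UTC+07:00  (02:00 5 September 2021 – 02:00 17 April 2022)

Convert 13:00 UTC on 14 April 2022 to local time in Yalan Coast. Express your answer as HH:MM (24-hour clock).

At the standard offset (UTC+06:00), 13:00 UTC + 6h = 19:00 Yalan Coast standard time.
The standard-time date in Yalan Coast, 14 April 2022, falls between 5 September 2021 and 17 April 2022, so daylight saving is in effect and Yalan Coast is at UTC+07:00.
13:00 UTC + 7h = 20:00 local.

20:00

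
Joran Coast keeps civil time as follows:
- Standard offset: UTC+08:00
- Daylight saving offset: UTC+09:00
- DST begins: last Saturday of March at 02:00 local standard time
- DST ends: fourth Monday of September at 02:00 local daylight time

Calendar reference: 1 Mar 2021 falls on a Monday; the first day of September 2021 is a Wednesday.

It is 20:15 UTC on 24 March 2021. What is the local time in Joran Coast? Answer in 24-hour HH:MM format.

1 March 2021 is a Monday, so Saturdays fall on 6, 13, 20, 27; the last is March 27.
1 September 2021 is a Wednesday, so the first Monday is September 6 and the fourth is September 27.
At the standard offset (UTC+08:00), 20:15 UTC + 8h = 04:15 Joran Coast standard time (rolling into the next day, 25 March 2021).
The standard-time date in Joran Coast, 25 March 2021, is outside the daylight-saving period (27 March – 27 September), so Joran Coast is on standard time, UTC+08:00.
20:15 UTC + 8h = 04:15 local (rolling into the next day, 25 March 2021).

04:15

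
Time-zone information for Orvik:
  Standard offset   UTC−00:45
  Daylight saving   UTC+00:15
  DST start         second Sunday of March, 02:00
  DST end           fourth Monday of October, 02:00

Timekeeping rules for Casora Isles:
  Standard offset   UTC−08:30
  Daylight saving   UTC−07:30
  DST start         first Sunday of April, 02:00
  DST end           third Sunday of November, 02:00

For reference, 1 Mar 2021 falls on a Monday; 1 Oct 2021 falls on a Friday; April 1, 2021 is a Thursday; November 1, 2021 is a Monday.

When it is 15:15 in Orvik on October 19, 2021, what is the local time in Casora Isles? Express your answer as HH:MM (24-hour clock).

07:30

1 March 2021 is a Monday, so the first Sunday is March 7 and the second is March 14.
1 October 2021 is a Friday, so the first Monday is October 4 and the fourth is October 25.
Daylight saving runs 14 March – 25 October; October 19, 2021 is inside that window, so Orvik is at UTC+00:15.
15:15 Orvik − 0h15m = 15:00 UTC.
1 April 2021 is a Thursday, so the first Sunday is April 4.
1 November 2021 is a Monday, so the first Sunday is November 7 and the third is November 21.
At the standard offset (UTC−08:30), 15:00 UTC − 8h30m = 06:30 Casora Isles standard time.
Daylight saving runs 4 April – 21 November; the standard-time date in Casora Isles, October 19, 2021, is inside that window, so Casora Isles is at UTC−07:30.
15:00 UTC − 7h30m = 07:30 Casora Isles.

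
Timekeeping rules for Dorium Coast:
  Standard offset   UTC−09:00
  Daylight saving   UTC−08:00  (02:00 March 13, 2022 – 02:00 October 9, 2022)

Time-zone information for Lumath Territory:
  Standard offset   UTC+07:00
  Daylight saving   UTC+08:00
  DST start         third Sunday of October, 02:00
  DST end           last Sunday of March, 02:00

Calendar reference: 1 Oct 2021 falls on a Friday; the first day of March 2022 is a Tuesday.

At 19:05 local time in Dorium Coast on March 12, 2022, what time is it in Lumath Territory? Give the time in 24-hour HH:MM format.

March 12, 2022 is outside the daylight-saving period (13 March – 9 October), so Dorium Coast is on standard time, UTC−09:00.
19:05 Dorium Coast + 9h = 04:05 UTC (rolling into the next day, 13 March 2022).
1 October 2021 is a Friday, so the first Sunday is October 3 and the third is October 17.
1 March 2022 is a Tuesday, so Sundays fall on 6, 13, 20, 27; the last is March 27.
At the standard offset (UTC+07:00), 04:05 UTC + 7h = 11:05 Lumath Territory standard time.
The standard-time date in Lumath Territory, March 13, 2022, falls between 17 October 2021 and 27 March 2022, so daylight saving is in effect and Lumath Territory is at UTC+08:00.
04:05 UTC + 8h = 12:05 Lumath Territory.

12:05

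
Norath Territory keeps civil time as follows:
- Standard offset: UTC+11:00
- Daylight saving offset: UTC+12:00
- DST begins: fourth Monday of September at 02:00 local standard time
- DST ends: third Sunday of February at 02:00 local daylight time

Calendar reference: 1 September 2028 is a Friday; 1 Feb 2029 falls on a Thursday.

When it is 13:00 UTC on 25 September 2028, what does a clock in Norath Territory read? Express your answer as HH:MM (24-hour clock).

01:00

1 September 2028 is a Friday, so the first Monday is September 4 and the fourth is September 25.
1 February 2029 is a Thursday, so the first Sunday is February 4 and the third is February 18.
At the standard offset (UTC+11:00), 13:00 UTC + 11h = 00:00 Norath Territory standard time (rolling into the next day, 26 September 2028).
Daylight saving runs 25 September 2028 – 18 February 2029; the standard-time date in Norath Territory, 26 September 2028, is inside that window, so Norath Territory is at UTC+12:00.
13:00 UTC + 12h = 01:00 local (rolling into the next day, 26 September 2028).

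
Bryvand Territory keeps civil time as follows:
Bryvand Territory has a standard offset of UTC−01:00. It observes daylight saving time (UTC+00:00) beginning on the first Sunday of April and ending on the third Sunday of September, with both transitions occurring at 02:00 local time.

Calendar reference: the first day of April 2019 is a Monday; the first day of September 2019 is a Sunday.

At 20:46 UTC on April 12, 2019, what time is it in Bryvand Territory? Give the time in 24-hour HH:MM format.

1 April 2019 is a Monday, so the first Sunday is April 7.
1 September 2019 is a Sunday, so the first Sunday is September 1 and the third is September 15.
At the standard offset (UTC−01:00), 20:46 UTC − 1h = 19:46 Bryvand Territory standard time.
The standard-time date in Bryvand Territory, April 12, 2019, lies within the daylight-saving period (7 April – 15 September), so Bryvand Territory is on daylight time, UTC+00:00.
20:46 UTC + 0h = 20:46 local.

20:46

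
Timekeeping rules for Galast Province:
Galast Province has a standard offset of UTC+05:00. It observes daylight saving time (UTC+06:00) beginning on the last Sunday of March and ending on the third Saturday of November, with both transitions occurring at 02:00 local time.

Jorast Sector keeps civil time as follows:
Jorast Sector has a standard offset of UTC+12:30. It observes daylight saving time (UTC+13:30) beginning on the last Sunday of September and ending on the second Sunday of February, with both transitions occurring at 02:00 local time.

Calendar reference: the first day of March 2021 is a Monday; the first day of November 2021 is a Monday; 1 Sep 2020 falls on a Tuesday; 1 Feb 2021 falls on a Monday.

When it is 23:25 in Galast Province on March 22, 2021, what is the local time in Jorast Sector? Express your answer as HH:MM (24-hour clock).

06:55

1 March 2021 is a Monday, so Sundays fall on 7, 14, 21, 28; the last is March 28.
1 November 2021 is a Monday, so the first Saturday is November 6 and the third is November 20.
Daylight saving runs 28 March – 20 November; March 22, 2021 is outside that window, so Galast Province is on standard time at UTC+05:00.
23:25 Galast Province − 5h = 18:25 UTC.
1 September 2020 is a Tuesday, so Sundays fall on 6, 13, 20, 27; the last is September 27.
1 February 2021 is a Monday, so the first Sunday is February 7 and the second is February 14.
At the standard offset (UTC+12:30), 18:25 UTC + 12h30m = 06:55 Jorast Sector standard time (rolling into the next day, 23 March 2021).
The standard-time date in Jorast Sector, March 23, 2021, does not fall between 27 September 2020 and 14 February 2021, so daylight saving is not in effect and Jorast Sector is at UTC+12:30.
18:25 UTC + 12h30m = 06:55 Jorast Sector (rolling into the next day, 23 March 2021).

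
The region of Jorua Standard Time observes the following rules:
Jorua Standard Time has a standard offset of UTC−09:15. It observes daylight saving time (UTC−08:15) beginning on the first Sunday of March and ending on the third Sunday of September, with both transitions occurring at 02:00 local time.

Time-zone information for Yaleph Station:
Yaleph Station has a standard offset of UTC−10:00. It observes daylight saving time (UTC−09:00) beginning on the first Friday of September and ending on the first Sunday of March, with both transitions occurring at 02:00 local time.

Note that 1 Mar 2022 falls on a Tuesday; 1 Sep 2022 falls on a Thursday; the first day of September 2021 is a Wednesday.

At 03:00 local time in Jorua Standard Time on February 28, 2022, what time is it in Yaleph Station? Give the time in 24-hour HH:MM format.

03:15

1 March 2022 is a Tuesday, so the first Sunday is March 6.
1 September 2022 is a Thursday, so the first Sunday is September 4 and the third is September 18.
Daylight saving runs 6 March – 18 September; February 28, 2022 is outside that window, so Jorua Standard Time is on standard time at UTC−09:15.
03:00 Jorua Standard Time + 9h15m = 12:15 UTC.
1 September 2021 is a Wednesday, so the first Friday is September 3.
1 March 2022 is a Tuesday, so the first Sunday is March 6.
At the standard offset (UTC−10:00), 12:15 UTC − 10h = 02:15 Yaleph Station standard time.
Daylight saving runs 3 September 2021 – 6 March 2022; the standard-time date in Yaleph Station, February 28, 2022, is inside that window, so Yaleph Station is at UTC−09:00.
12:15 UTC − 9h = 03:15 Yaleph Station.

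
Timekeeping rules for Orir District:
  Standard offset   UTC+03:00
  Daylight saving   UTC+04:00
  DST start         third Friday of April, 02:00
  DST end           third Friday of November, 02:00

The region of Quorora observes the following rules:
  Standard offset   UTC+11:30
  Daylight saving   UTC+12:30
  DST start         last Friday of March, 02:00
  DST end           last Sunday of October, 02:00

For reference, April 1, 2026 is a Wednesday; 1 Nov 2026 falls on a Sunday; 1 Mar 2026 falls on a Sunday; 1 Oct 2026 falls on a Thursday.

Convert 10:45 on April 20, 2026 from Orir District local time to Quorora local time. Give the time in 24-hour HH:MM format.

1 April 2026 is a Wednesday, so the first Friday is April 3 and the third is April 17.
1 November 2026 is a Sunday, so the first Friday is November 6 and the third is November 20.
April 20, 2026 lies within the daylight-saving period (17 April – 20 November), so Orir District is on daylight time, UTC+04:00.
10:45 Orir District − 4h = 06:45 UTC.
1 March 2026 is a Sunday, so Fridays fall on 6, 13, 20, 27; the last is March 27.
1 October 2026 is a Thursday, so Sundays fall on 4, 11, 18, 25; the last is October 25.
At the standard offset (UTC+11:30), 06:45 UTC + 11h30m = 18:15 Quorora standard time.
The standard-time date in Quorora, April 20, 2026, lies within the daylight-saving period (27 March – 25 October), so Quorora is on daylight time, UTC+12:30.
06:45 UTC + 12h30m = 19:15 Quorora.

19:15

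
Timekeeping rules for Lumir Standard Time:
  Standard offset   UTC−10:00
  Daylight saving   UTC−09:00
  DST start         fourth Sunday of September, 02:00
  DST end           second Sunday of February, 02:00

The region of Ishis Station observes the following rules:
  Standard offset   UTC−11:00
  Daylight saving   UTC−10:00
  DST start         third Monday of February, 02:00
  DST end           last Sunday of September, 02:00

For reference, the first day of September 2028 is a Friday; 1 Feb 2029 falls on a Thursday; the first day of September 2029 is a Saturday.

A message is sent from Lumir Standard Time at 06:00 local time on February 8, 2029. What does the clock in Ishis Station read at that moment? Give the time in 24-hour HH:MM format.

04:00

1 September 2028 is a Friday, so the first Sunday is September 3 and the fourth is September 24.
1 February 2029 is a Thursday, so the first Sunday is February 4 and the second is February 11.
February 8, 2029 lies within the daylight-saving period (24 September 2028 – 11 February 2029), so Lumir Standard Time is on daylight time, UTC−09:00.
06:00 Lumir Standard Time + 9h = 15:00 UTC.
1 February 2029 is a Thursday, so the first Monday is February 5 and the third is February 19.
1 September 2029 is a Saturday, so Sundays fall on 2, 9, 16, 23, 30; the last is September 30.
At the standard offset (UTC−11:00), 15:00 UTC − 11h = 04:00 Ishis Station standard time.
The standard-time date in Ishis Station, February 8, 2029, is outside the daylight-saving period (19 February – 30 September), so Ishis Station is on standard time, UTC−11:00.
15:00 UTC − 11h = 04:00 Ishis Station.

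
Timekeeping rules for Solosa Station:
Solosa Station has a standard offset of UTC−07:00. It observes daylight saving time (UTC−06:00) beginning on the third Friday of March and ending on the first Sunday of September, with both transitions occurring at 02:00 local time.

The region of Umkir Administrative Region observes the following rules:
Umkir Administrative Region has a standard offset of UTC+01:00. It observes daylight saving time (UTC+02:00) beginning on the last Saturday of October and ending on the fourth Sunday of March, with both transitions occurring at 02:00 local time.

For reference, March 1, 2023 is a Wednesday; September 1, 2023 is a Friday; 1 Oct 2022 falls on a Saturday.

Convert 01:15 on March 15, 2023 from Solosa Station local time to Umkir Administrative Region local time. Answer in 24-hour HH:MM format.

1 March 2023 is a Wednesday, so the first Friday is March 3 and the third is March 17.
1 September 2023 is a Friday, so the first Sunday is September 3.
March 15, 2023 does not fall between 17 March and 3 September, so daylight saving is not in effect and Solosa Station is at UTC−07:00.
01:15 Solosa Station + 7h = 08:15 UTC.
1 October 2022 is a Saturday, so Saturdays fall on 1, 8, 15, 22, 29; the last is October 29.
1 March 2023 is a Wednesday, so the first Sunday is March 5 and the fourth is March 26.
At the standard offset (UTC+01:00), 08:15 UTC + 1h = 09:15 Umkir Administrative Region standard time.
The standard-time date in Umkir Administrative Region, March 15, 2023, lies within the daylight-saving period (29 October 2022 – 26 March 2023), so Umkir Administrative Region is on daylight time, UTC+02:00.
08:15 UTC + 2h = 10:15 Umkir Administrative Region.

10:15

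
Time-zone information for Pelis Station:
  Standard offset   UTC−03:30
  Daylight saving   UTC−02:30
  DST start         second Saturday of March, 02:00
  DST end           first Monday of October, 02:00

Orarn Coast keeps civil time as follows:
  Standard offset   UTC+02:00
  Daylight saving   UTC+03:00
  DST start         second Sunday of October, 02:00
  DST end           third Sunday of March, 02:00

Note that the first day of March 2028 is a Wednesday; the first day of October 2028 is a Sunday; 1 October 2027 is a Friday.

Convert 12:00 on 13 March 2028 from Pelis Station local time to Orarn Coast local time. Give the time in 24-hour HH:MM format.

1 March 2028 is a Wednesday, so the first Saturday is March 4 and the second is March 11.
1 October 2028 is a Sunday, so the first Monday is October 2.
Daylight saving runs 11 March – 2 October; 13 March 2028 is inside that window, so Pelis Station is at UTC−02:30.
12:00 Pelis Station + 2h30m = 14:30 UTC.
1 October 2027 is a Friday, so the first Sunday is October 3 and the second is October 10.
1 March 2028 is a Wednesday, so the first Sunday is March 5 and the third is March 19.
At the standard offset (UTC+02:00), 14:30 UTC + 2h = 16:30 Orarn Coast standard time.
Daylight saving runs 10 October 2027 – 19 March 2028; the standard-time date in Orarn Coast, 13 March 2028, is inside that window, so Orarn Coast is at UTC+03:00.
14:30 UTC + 3h = 17:30 Orarn Coast.

17:30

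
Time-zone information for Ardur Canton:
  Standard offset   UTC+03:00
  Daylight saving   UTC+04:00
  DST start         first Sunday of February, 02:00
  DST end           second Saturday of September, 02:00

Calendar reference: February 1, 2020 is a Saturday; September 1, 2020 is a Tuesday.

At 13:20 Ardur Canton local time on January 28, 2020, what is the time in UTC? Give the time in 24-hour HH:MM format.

10:20

1 February 2020 is a Saturday, so the first Sunday is February 2.
1 September 2020 is a Tuesday, so the first Saturday is September 5 and the second is September 12.
January 28, 2020 is outside the daylight-saving period (2 February – 12 September), so Ardur Canton is on standard time, UTC+03:00.
13:20 local − 3h = 10:20 UTC.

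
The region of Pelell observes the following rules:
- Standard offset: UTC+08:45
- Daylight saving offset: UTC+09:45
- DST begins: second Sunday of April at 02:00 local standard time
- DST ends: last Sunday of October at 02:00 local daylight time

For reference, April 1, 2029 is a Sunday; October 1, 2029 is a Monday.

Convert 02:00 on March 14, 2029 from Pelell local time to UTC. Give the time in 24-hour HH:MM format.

17:15

1 April 2029 is a Sunday, so the first Sunday is April 1 and the second is April 8.
1 October 2029 is a Monday, so Sundays fall on 7, 14, 21, 28; the last is October 28.
March 14, 2029 does not fall between 8 April and 28 October, so daylight saving is not in effect and Pelell is at UTC+08:45.
02:00 local − 8h45m = 17:15 UTC (rolling into the previous day, 13 March 2029).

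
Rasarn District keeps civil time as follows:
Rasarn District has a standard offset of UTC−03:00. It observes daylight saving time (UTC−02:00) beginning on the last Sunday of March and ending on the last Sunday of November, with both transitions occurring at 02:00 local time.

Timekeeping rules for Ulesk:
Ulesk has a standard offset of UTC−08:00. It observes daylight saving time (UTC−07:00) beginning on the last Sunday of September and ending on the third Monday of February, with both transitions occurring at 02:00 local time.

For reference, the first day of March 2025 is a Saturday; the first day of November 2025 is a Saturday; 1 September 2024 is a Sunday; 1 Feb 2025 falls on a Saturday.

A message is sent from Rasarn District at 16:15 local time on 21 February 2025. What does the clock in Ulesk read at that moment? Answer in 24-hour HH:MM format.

1 March 2025 is a Saturday, so Sundays fall on 2, 9, 16, 23, 30; the last is March 30.
1 November 2025 is a Saturday, so Sundays fall on 2, 9, 16, 23, 30; the last is November 30.
Daylight saving runs 30 March – 30 November; 21 February 2025 is outside that window, so Rasarn District is on standard time at UTC−03:00.
16:15 Rasarn District + 3h = 19:15 UTC.
1 September 2024 is a Sunday, so Sundays fall on 1, 8, 15, 22, 29; the last is September 29.
1 February 2025 is a Saturday, so the first Monday is February 3 and the third is February 17.
At the standard offset (UTC−08:00), 19:15 UTC − 8h = 11:15 Ulesk standard time.
Daylight saving runs 29 September 2024 – 17 February 2025; the standard-time date in Ulesk, 21 February 2025, is outside that window, so Ulesk is on standard time at UTC−08:00.
19:15 UTC − 8h = 11:15 Ulesk.

11:15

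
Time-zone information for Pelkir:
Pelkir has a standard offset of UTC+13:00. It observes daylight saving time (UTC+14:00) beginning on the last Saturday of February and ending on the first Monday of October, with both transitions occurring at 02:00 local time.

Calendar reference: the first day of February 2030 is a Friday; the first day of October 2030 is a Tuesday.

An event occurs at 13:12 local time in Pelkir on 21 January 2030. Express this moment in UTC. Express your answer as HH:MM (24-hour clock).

1 February 2030 is a Friday, so Saturdays fall on 2, 9, 16, 23; the last is February 23.
1 October 2030 is a Tuesday, so the first Monday is October 7.
21 January 2030 does not fall between 23 February and 7 October, so daylight saving is not in effect and Pelkir is at UTC+13:00.
13:12 local − 13h = 00:12 UTC.

00:12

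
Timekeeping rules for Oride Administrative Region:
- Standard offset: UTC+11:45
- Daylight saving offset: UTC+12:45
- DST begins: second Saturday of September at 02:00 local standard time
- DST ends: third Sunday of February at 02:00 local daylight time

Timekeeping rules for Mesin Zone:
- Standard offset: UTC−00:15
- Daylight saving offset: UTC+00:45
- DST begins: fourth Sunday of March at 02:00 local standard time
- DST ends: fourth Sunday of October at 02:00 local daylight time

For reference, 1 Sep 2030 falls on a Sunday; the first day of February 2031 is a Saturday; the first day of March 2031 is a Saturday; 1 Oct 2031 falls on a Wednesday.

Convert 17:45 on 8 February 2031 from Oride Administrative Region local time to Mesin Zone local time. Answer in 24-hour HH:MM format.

04:45

1 September 2030 is a Sunday, so the first Saturday is September 7 and the second is September 14.
1 February 2031 is a Saturday, so the first Sunday is February 2 and the third is February 16.
Daylight saving runs 14 September 2030 – 16 February 2031; 8 February 2031 is inside that window, so Oride Administrative Region is at UTC+12:45.
17:45 Oride Administrative Region − 12h45m = 05:00 UTC.
1 March 2031 is a Saturday, so the first Sunday is March 2 and the fourth is March 23.
1 October 2031 is a Wednesday, so the first Sunday is October 5 and the fourth is October 26.
At the standard offset (UTC−00:15), 05:00 UTC − 0h15m = 04:45 Mesin Zone standard time.
The standard-time date in Mesin Zone, 8 February 2031, does not fall between 23 March and 26 October, so daylight saving is not in effect and Mesin Zone is at UTC−00:15.
05:00 UTC − 0h15m = 04:45 Mesin Zone.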